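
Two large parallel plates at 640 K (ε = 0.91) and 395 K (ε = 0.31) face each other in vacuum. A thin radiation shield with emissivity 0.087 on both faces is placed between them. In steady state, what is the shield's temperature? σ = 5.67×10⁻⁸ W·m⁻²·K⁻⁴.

T_s ≈ 565 K

In steady state the net flux on the hot side equals that on the cold side.
σ(T₁⁴−T_s⁴)/D₁ = σ(T_s⁴−T₂⁴)/D₂, with D₁ = 1/ε₁+1/ε_s−1 = 11.59, D₂ = 1/ε_s+1/ε₂−1 = 13.72.
Solve for T_s⁴: T_s⁴ = (D₂·T₁⁴ + D₁·T₂⁴)/(D₁+D₂) = 1.021×10¹¹ K⁴.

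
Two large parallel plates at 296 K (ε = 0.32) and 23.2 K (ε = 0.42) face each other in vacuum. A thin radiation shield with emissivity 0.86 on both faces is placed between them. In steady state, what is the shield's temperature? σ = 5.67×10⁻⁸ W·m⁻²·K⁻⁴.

In steady state the net flux on the hot side equals that on the cold side.
σ(T₁⁴−T_s⁴)/D₁ = σ(T_s⁴−T₂⁴)/D₂, with D₁ = 1/ε₁+1/ε_s−1 = 3.288, D₂ = 1/ε_s+1/ε₂−1 = 2.544.
Solve for T_s⁴: T_s⁴ = (D₂·T₁⁴ + D₁·T₂⁴)/(D₁+D₂) = 3.349×10⁹ K⁴.

T_s ≈ 241 K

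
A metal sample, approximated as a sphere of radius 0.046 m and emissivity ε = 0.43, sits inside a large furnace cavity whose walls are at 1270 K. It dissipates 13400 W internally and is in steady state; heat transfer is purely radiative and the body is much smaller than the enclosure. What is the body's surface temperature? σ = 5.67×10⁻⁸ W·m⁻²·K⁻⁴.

For a small grey body in a large enclosure, net radiated power = εσA(T⁴ − T_w⁴).
Steady state: P = εσA(T⁴ − T_w⁴) with A = 4πr² = 0.02659 m².
T⁴ = P/(εσA) + T_w⁴ = 13400/(0.43·5.67×10⁻⁸·0.02659) + (1270)⁴
    = 2.067×10¹³ + 2.601×10¹² = 2.327×10¹³ K⁴.

T ≈ 2200 K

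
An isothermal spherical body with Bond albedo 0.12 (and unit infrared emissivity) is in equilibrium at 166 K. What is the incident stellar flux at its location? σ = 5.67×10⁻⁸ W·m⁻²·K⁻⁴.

(1−a)S·πr² = σ·4πr²·T⁴ ⇒ S = 4σT⁴/(1−a).
S = 4·5.67×10⁻⁸·7.593×10⁸/0.880.

S ≈ 196 W/m²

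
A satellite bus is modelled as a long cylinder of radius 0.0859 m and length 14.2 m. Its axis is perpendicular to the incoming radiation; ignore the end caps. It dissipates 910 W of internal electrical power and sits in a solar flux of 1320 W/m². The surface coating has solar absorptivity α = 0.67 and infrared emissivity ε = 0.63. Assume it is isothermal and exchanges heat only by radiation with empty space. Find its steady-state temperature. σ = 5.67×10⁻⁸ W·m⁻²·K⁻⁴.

At steady state, absorbed solar power + internal power = radiated power.
Absorbed: α·S·A_cross = 0.67·1320·2.440 = 2158 W (cross-section 2rL).
Total input = 2158 + 910 = 3068 W.
Radiated: εσ·A_surf·T⁴ with A_surf = 2πrL = 7.664 m².
T⁴ = 3068/(0.63·5.67×10⁻⁸·7.664) = 1.120×10¹⁰ K⁴.

T ≈ 325 K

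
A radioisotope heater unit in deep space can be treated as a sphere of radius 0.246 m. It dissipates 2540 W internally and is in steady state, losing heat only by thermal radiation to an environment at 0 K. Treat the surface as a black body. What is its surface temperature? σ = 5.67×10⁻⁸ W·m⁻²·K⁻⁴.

T ≈ 493 K

Steady state: internal power = radiated power, P = εσA T⁴.
Radiating area A = 4πr² = 0.7605 m².
T⁴ = P/(εσA) = 2540/(1.0·5.67×10⁻⁸·0.7605) = 5.891×10¹⁰ K⁴.
T = (5.891×10¹⁰)^(1/4).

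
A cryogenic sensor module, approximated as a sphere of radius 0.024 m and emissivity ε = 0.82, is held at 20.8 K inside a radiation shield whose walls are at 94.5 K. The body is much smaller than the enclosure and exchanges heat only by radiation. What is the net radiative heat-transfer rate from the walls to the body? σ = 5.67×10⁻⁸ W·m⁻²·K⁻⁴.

For a small grey body in a large enclosure: P_net = εσA(T_body⁴ − T_wall⁴).
A = 4πr² = 0.007238 m²; T_body⁴ − T_wall⁴ = 1.872×10⁵ − 7.975×10⁷ = -7.956×10⁷ K⁴.
|P_net| = 0.82·5.67×10⁻⁸·0.007238·7.956×10⁷.

P_net ≈ 0.0268 W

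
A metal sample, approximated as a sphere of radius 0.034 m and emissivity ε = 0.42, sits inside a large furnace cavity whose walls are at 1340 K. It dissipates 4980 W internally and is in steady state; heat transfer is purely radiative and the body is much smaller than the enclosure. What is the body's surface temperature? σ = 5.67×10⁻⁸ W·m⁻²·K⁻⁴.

T ≈ 2050 K

For a small grey body in a large enclosure, net radiated power = εσA(T⁴ − T_w⁴).
Steady state: P = εσA(T⁴ − T_w⁴) with A = 4πr² = 0.01453 m².
T⁴ = P/(εσA) + T_w⁴ = 4980/(0.42·5.67×10⁻⁸·0.01453) + (1340)⁴
    = 1.440×10¹³ + 3.224×10¹² = 1.762×10¹³ K⁴.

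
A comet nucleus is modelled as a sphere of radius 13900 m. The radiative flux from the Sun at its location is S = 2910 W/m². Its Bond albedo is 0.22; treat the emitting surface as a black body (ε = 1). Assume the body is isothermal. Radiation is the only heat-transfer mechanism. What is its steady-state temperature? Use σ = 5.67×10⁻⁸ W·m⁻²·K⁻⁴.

At equilibrium, absorbed power = emitted power.
Absorbing cross-section = πr² = 6.070×10⁸ m²; emitting surface = 4πr² = 2.428×10⁹ m² (ratio 4).
(1−a)S·A_cross = εσ·A_surf·T⁴  ⇒  T⁴ = (1−a)S/(4σ).
T⁴ = 0.780·2910/(4·5.67×10⁻⁸) = 1.001×10¹⁰ K⁴.
T = (1.001×10¹⁰)^(1/4).

T ≈ 316 K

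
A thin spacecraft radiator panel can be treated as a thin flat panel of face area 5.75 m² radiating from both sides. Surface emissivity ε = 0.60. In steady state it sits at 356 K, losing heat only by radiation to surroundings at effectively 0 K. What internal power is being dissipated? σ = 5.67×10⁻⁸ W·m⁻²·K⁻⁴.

P ≈ 6280 W

Steady state: P = εσA T⁴.
A = 2·5.75 = 11.50 m²; T⁴ = (356)⁴ = 1.606×10¹⁰ K⁴.
P = 0.60 × 5.67×10⁻⁸ × 11.50 × 1.606×10¹⁰.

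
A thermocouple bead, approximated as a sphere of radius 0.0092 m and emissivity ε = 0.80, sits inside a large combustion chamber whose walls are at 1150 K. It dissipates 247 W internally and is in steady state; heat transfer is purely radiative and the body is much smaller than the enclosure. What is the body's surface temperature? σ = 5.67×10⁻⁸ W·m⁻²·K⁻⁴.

For a small grey body in a large enclosure, net radiated power = εσA(T⁴ − T_w⁴).
Steady state: P = εσA(T⁴ − T_w⁴) with A = 4πr² = 0.001064 m².
T⁴ = P/(εσA) + T_w⁴ = 247/(0.80·5.67×10⁻⁸·0.001064) + (1150)⁴
    = 5.120×10¹² + 1.749×10¹² = 6.869×10¹² K⁴.

T ≈ 1620 K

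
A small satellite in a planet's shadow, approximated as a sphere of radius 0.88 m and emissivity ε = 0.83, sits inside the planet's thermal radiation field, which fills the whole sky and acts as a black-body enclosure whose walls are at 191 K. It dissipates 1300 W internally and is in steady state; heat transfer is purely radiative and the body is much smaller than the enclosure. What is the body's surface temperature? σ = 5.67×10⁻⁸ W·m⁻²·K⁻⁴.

T ≈ 254 K

For a small grey body in a large enclosure, net radiated power = εσA(T⁴ − T_w⁴).
Steady state: P = εσA(T⁴ − T_w⁴) with A = 4πr² = 9.731 m².
T⁴ = P/(εσA) + T_w⁴ = 1300/(0.83·5.67×10⁻⁸·9.731) + (191)⁴
    = 2.839×10⁹ + 1.331×10⁹ = 4.169×10⁹ K⁴.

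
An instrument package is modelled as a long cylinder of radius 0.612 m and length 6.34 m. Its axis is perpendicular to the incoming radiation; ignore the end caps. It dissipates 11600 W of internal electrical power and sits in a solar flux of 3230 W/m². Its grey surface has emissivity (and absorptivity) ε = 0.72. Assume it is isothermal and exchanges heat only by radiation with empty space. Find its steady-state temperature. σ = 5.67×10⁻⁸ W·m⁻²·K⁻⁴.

At steady state, absorbed solar power + internal power = radiated power.
Absorbed: α·S·A_cross = 0.72·3230·7.760 = 18050 W (cross-section 2rL).
Total input = 18050 + 11600 = 29650 W.
Radiated: εσ·A_surf·T⁴ with A_surf = 2πrL = 24.38 m².
T⁴ = 29650/(0.72·5.67×10⁻⁸·24.38) = 2.979×10¹⁰ K⁴.

T ≈ 415 K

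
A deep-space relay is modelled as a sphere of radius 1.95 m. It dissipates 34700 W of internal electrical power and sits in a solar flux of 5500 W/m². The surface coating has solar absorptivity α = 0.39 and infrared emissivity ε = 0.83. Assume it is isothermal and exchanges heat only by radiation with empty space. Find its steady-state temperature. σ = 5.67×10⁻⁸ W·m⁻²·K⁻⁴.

T ≈ 405 K

At steady state, absorbed solar power + internal power = radiated power.
Absorbed: α·S·A_cross = 0.39·5500·11.95 = 25620 W (cross-section πr²).
Total input = 25620 + 34700 = 60320 W.
Radiated: εσ·A_surf·T⁴ with A_surf = 4πr² = 47.78 m².
T⁴ = 60320/(0.83·5.67×10⁻⁸·47.78) = 2.683×10¹⁰ K⁴.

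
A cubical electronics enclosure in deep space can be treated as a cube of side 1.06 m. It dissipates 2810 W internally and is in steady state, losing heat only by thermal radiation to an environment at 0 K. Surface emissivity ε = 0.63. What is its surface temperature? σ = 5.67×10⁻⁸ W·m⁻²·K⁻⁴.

Steady state: internal power = radiated power, P = εσA T⁴.
Radiating area A = 6L² = 6.742 m².
T⁴ = P/(εσA) = 2810/(0.63·5.67×10⁻⁸·6.742) = 1.167×10¹⁰ K⁴.
T = (1.167×10¹⁰)^(1/4).

T ≈ 329 K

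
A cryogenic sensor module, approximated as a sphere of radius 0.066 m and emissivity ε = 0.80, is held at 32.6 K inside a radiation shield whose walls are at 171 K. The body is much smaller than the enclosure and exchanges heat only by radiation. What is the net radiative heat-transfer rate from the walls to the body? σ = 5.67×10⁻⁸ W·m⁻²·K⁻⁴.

For a small grey body in a large enclosure: P_net = εσA(T_body⁴ − T_wall⁴).
A = 4πr² = 0.05474 m²; T_body⁴ − T_wall⁴ = 1.129×10⁶ − 8.550×10⁸ = -8.539×10⁸ K⁴.
|P_net| = 0.80·5.67×10⁻⁸·0.05474·8.539×10⁸.

P_net ≈ 2.12 W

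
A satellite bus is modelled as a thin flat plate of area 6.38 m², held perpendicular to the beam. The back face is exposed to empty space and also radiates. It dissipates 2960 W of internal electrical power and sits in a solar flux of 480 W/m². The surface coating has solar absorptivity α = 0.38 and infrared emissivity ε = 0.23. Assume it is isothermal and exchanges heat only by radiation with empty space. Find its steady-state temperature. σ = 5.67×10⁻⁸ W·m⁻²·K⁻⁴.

T ≈ 397 K

At steady state, absorbed solar power + internal power = radiated power.
Absorbed: α·S·A_cross = 0.38·480·6.380 = 1164 W (cross-section A).
Total input = 1164 + 2960 = 4124 W.
Radiated: εσ·A_surf·T⁴ with A_surf = 2A = 12.76 m².
T⁴ = 4124/(0.23·5.67×10⁻⁸·12.76) = 2.478×10¹⁰ K⁴.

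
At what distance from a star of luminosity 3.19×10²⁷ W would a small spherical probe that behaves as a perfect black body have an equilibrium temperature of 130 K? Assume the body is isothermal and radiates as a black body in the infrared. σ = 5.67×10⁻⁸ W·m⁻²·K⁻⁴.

For an isothermal black-emitting sphere, (1−a)S·πr² = σ·4πr²·T⁴ ⇒ S = 4σT⁴/(1−a).
S = 4·5.67×10⁻⁸·(130)⁴/1.00 = 64.78 W/m².
Flux falls as S = L/(4πd²), so d = √(L/(4πS)) = √(3.19×10²⁷/(4π·64.78)).

d ≈ 1.98×10¹² m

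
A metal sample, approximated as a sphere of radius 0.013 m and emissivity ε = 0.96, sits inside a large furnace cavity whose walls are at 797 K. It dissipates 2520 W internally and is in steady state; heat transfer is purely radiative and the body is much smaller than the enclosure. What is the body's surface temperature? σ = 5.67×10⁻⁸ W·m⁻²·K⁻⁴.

T ≈ 2170 K

For a small grey body in a large enclosure, net radiated power = εσA(T⁴ − T_w⁴).
Steady state: P = εσA(T⁴ − T_w⁴) with A = 4πr² = 0.002124 m².
T⁴ = P/(εσA) + T_w⁴ = 2520/(0.96·5.67×10⁻⁸·0.002124) + (797)⁴
    = 2.180×10¹³ + 4.035×10¹¹ = 2.220×10¹³ K⁴.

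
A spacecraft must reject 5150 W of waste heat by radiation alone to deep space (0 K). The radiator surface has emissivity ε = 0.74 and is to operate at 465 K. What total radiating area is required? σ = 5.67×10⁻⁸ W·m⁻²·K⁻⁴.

P = εσA T⁴ ⇒ A = P/(εσT⁴).
T⁴ = 4.675×10¹⁰ K⁴.
A = 5150/(0.74 × 5.67×10⁻⁸ × 4.675×10¹⁰).

A ≈ 2.63 m²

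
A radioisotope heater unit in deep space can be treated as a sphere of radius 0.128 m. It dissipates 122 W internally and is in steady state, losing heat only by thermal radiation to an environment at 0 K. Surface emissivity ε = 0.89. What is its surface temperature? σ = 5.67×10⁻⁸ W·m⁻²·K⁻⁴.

Steady state: internal power = radiated power, P = εσA T⁴.
Radiating area A = 4πr² = 0.2059 m².
T⁴ = P/(εσA) = 122/(0.89·5.67×10⁻⁸·0.2059) = 1.174×10¹⁰ K⁴.
T = (1.174×10¹⁰)^(1/4).

T ≈ 329 K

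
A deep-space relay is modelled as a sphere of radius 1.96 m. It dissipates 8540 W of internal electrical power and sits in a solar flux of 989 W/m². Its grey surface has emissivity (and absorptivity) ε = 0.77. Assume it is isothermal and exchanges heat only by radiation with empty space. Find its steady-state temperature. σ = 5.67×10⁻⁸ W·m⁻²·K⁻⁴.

At steady state, absorbed solar power + internal power = radiated power.
Absorbed: α·S·A_cross = 0.77·989·12.07 = 9191 W (cross-section πr²).
Total input = 9191 + 8540 = 17730 W.
Radiated: εσ·A_surf·T⁴ with A_surf = 4πr² = 48.27 m².
T⁴ = 17730/(0.77·5.67×10⁻⁸·48.27) = 8.413×10⁹ K⁴.

T ≈ 303 K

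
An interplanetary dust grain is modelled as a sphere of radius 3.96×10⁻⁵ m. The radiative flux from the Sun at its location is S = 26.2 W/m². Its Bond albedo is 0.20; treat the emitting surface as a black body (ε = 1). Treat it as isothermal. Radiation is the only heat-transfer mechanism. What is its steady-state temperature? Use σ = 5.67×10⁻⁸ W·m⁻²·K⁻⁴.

T ≈ 98.0 K

At equilibrium, absorbed power = emitted power.
Absorbing cross-section = πr² = 4.927×10⁻⁹ m²; emitting surface = 4πr² = 1.971×10⁻⁸ m² (ratio 4).
(1−a)S·A_cross = εσ·A_surf·T⁴  ⇒  T⁴ = (1−a)S/(4σ).
T⁴ = 0.800·26.2/(4·5.67×10⁻⁸) = 9.242×10⁷ K⁴.
T = (9.242×10⁷)^(1/4).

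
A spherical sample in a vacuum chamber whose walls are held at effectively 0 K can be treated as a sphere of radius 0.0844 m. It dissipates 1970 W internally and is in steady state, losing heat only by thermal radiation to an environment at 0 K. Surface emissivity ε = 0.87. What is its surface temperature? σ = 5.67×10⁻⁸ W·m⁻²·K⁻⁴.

Steady state: internal power = radiated power, P = εσA T⁴.
Radiating area A = 4πr² = 0.08951 m².
T⁴ = P/(εσA) = 1970/(0.87·5.67×10⁻⁸·0.08951) = 4.461×10¹¹ K⁴.
T = (4.461×10¹¹)^(1/4).

T ≈ 817 K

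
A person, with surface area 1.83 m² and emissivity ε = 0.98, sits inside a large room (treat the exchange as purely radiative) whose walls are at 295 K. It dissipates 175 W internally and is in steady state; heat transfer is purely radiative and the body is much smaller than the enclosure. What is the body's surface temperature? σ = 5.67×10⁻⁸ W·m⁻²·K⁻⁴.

For a small grey body in a large enclosure, net radiated power = εσA(T⁴ − T_w⁴).
Steady state: P = εσA(T⁴ − T_w⁴) with A = 1.83 m².
T⁴ = P/(εσA) + T_w⁴ = 175/(0.98·5.67×10⁻⁸·1.830) + (295)⁴
    = 1.721×10⁹ + 7.573×10⁹ = 9.294×10⁹ K⁴.

T ≈ 310 K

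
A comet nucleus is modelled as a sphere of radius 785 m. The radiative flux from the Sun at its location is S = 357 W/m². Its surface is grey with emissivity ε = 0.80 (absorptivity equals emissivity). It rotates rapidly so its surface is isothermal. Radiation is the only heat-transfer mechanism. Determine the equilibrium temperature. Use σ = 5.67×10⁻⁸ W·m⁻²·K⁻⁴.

At equilibrium, absorbed power = emitted power.
Absorbing cross-section = πr² = 1.936×10⁶ m²; emitting surface = 4πr² = 7.744×10⁶ m² (ratio 4).
εS·A_cross = εσ·A_surf·T⁴  ⇒  T⁴ = S/(4σ)   (ε cancels).
T⁴ = 357/(4·5.67×10⁻⁸) = 1.574×10⁹ K⁴.
T = (1.574×10⁹)^(1/4).

T ≈ 199 K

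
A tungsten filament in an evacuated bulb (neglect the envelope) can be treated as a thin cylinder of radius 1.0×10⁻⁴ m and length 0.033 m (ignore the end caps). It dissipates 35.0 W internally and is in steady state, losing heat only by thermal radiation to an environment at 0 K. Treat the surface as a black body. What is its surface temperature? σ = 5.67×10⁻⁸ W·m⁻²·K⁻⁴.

Steady state: internal power = radiated power, P = εσA T⁴.
Radiating area A = 2πrL = 2.073×10⁻⁵ m².
T⁴ = P/(εσA) = 35.0/(1.0·5.67×10⁻⁸·2.073×10⁻⁵) = 2.977×10¹³ K⁴.
T = (2.977×10¹³)^(1/4).

T ≈ 2340 K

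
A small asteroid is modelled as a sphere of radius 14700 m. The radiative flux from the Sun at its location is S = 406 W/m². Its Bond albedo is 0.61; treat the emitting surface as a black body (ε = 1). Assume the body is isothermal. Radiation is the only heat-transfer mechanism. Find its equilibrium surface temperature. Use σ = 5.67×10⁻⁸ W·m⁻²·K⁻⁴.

At equilibrium, absorbed power = emitted power.
Absorbing cross-section = πr² = 6.789×10⁸ m²; emitting surface = 4πr² = 2.715×10⁹ m² (ratio 4).
(1−a)S·A_cross = εσ·A_surf·T⁴  ⇒  T⁴ = (1−a)S/(4σ).
T⁴ = 0.390·406/(4·5.67×10⁻⁸) = 6.981×10⁸ K⁴.
T = (6.981×10⁸)^(1/4).

T ≈ 163 K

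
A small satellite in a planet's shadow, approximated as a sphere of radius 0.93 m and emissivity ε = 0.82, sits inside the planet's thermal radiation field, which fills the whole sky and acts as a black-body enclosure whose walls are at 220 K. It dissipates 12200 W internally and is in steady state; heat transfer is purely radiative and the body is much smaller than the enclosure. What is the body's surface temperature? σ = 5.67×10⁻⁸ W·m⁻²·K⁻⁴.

T ≈ 403 K

For a small grey body in a large enclosure, net radiated power = εσA(T⁴ − T_w⁴).
Steady state: P = εσA(T⁴ − T_w⁴) with A = 4πr² = 10.87 m².
T⁴ = P/(εσA) + T_w⁴ = 12200/(0.82·5.67×10⁻⁸·10.87) + (220)⁴
    = 2.414×10¹⁰ + 2.343×10⁹ = 2.649×10¹⁰ K⁴.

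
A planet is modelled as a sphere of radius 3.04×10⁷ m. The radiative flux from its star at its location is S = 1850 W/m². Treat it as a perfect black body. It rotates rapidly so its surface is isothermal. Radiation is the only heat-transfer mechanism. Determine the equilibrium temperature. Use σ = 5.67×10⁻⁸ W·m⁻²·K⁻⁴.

At equilibrium, absorbed power = emitted power.
Absorbing cross-section = πr² = 2.903×10¹⁵ m²; emitting surface = 4πr² = 1.161×10¹⁶ m² (ratio 4).
S·A_cross = εσ·A_surf·T⁴  ⇒  T⁴ = S/(4σ).
T⁴ = 1.00·1850/(4·5.67×10⁻⁸) = 8.157×10⁹ K⁴.
T = (8.157×10⁹)^(1/4).

T ≈ 301 K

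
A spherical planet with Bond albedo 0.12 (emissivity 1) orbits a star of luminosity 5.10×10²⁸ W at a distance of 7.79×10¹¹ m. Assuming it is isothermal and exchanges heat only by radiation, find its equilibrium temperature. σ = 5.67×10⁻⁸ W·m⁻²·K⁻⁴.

T ≈ 401 K

First find the stellar flux at distance d: S = L/(4πd²) = 5.10×10²⁸/(4π·(7.79×10¹¹)²) = 6688 W/m².
For an isothermal sphere, absorbed (1−a)S·πr² = emitted σ·4πr²·T⁴, so T⁴ = (1−a)S/(4σ).
T⁴ = 0.880·6688/(4·5.67×10⁻⁸) = 2.595×10¹⁰ K⁴.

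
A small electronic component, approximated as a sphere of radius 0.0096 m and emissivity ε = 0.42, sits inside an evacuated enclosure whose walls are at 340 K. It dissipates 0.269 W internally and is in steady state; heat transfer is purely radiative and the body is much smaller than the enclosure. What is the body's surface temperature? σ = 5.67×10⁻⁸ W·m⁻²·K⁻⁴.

T ≈ 390 K

For a small grey body in a large enclosure, net radiated power = εσA(T⁴ − T_w⁴).
Steady state: P = εσA(T⁴ − T_w⁴) with A = 4πr² = 0.001158 m².
T⁴ = P/(εσA) + T_w⁴ = 0.269/(0.42·5.67×10⁻⁸·0.001158) + (340)⁴
    = 9.754×10⁹ + 1.336×10¹⁰ = 2.312×10¹⁰ K⁴.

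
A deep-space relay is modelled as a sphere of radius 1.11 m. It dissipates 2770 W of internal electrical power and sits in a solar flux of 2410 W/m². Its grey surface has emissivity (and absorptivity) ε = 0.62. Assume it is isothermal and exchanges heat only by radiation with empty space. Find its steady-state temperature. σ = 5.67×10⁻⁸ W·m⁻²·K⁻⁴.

T ≈ 354 K

At steady state, absorbed solar power + internal power = radiated power.
Absorbed: α·S·A_cross = 0.62·2410·3.871 = 5784 W (cross-section πr²).
Total input = 5784 + 2770 = 8554 W.
Radiated: εσ·A_surf·T⁴ with A_surf = 4πr² = 15.48 m².
T⁴ = 8554/(0.62·5.67×10⁻⁸·15.48) = 1.572×10¹⁰ K⁴.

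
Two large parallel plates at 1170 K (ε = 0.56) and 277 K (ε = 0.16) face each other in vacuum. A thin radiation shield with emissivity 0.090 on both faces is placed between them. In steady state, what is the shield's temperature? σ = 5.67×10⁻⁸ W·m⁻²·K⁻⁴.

In steady state the net flux on the hot side equals that on the cold side.
σ(T₁⁴−T_s⁴)/D₁ = σ(T_s⁴−T₂⁴)/D₂, with D₁ = 1/ε₁+1/ε_s−1 = 11.90, D₂ = 1/ε_s+1/ε₂−1 = 16.36.
Solve for T_s⁴: T_s⁴ = (D₂·T₁⁴ + D₁·T₂⁴)/(D₁+D₂) = 1.087×10¹² K⁴.

T_s ≈ 1020 K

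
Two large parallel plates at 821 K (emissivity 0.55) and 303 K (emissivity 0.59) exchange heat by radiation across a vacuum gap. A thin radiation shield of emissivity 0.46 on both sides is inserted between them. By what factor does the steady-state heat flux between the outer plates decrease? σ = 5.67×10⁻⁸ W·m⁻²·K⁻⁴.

factor ≈ 2.33

Without shield: q₀ = σΔ(T⁴)/(1/ε₁+1/ε₂−1) with denominator 2.513.
With shield the two gaps are in series; the resistances add: (1/ε₁+1/ε_s−1)+(1/ε_s+1/ε₂−1) = 2.992+2.869 = 5.861.
Heat-flux ratio q₀/q = 5.861/2.513.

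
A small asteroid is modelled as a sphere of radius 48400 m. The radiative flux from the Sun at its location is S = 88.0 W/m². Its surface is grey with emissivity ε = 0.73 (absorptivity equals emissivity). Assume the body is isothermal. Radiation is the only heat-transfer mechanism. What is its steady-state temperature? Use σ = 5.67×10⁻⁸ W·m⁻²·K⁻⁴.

T ≈ 140 K

At equilibrium, absorbed power = emitted power.
Absorbing cross-section = πr² = 7.359×10⁹ m²; emitting surface = 4πr² = 2.944×10¹⁰ m² (ratio 4).
εS·A_cross = εσ·A_surf·T⁴  ⇒  T⁴ = S/(4σ)   (ε cancels).
T⁴ = 88.0/(4·5.67×10⁻⁸) = 3.880×10⁸ K⁴.
T = (3.880×10⁸)^(1/4).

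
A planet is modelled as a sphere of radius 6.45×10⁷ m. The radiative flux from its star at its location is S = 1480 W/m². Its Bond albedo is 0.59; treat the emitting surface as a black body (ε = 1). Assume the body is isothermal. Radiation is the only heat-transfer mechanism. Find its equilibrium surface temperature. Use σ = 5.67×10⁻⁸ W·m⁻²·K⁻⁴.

T ≈ 227 K

At equilibrium, absorbed power = emitted power.
Absorbing cross-section = πr² = 1.307×10¹⁶ m²; emitting surface = 4πr² = 5.228×10¹⁶ m² (ratio 4).
(1−a)S·A_cross = εσ·A_surf·T⁴  ⇒  T⁴ = (1−a)S/(4σ).
T⁴ = 0.410·1480/(4·5.67×10⁻⁸) = 2.675×10⁹ K⁴.
T = (2.675×10⁹)^(1/4).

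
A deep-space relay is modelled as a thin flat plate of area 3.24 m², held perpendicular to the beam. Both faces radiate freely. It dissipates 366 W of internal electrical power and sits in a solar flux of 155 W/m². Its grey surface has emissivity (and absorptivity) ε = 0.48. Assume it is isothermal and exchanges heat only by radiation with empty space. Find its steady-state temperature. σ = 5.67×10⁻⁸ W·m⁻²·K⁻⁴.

At steady state, absorbed solar power + internal power = radiated power.
Absorbed: α·S·A_cross = 0.48·155·3.240 = 241.1 W (cross-section A).
Total input = 241.1 + 366 = 607.1 W.
Radiated: εσ·A_surf·T⁴ with A_surf = 2A = 6.480 m².
T⁴ = 607.1/(0.48·5.67×10⁻⁸·6.480) = 3.442×10⁹ K⁴.

T ≈ 242 K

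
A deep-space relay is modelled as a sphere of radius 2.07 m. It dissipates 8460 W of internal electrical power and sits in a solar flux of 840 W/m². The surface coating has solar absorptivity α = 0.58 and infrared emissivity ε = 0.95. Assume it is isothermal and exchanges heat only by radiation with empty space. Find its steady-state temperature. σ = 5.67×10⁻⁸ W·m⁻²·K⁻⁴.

At steady state, absorbed solar power + internal power = radiated power.
Absorbed: α·S·A_cross = 0.58·840·13.46 = 6558 W (cross-section πr²).
Total input = 6558 + 8460 = 15020 W.
Radiated: εσ·A_surf·T⁴ with A_surf = 4πr² = 53.85 m².
T⁴ = 15020/(0.95·5.67×10⁻⁸·53.85) = 5.178×10⁹ K⁴.

T ≈ 268 K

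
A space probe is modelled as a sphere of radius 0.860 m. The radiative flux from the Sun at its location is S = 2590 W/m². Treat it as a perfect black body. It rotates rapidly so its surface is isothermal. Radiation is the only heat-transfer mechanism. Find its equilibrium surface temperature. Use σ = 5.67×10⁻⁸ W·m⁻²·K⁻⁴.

T ≈ 327 K

At equilibrium, absorbed power = emitted power.
Absorbing cross-section = πr² = 2.324 m²; emitting surface = 4πr² = 9.294 m² (ratio 4).
S·A_cross = εσ·A_surf·T⁴  ⇒  T⁴ = S/(4σ).
T⁴ = 1.00·2590/(4·5.67×10⁻⁸) = 1.142×10¹⁰ K⁴.
T = (1.142×10¹⁰)^(1/4).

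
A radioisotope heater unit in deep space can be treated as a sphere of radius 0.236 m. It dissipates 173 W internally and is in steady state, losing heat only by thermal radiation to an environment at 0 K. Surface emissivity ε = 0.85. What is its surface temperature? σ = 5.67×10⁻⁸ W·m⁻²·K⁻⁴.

T ≈ 268 K

Steady state: internal power = radiated power, P = εσA T⁴.
Radiating area A = 4πr² = 0.6999 m².
T⁴ = P/(εσA) = 173/(0.85·5.67×10⁻⁸·0.6999) = 5.129×10⁹ K⁴.
T = (5.129×10⁹)^(1/4).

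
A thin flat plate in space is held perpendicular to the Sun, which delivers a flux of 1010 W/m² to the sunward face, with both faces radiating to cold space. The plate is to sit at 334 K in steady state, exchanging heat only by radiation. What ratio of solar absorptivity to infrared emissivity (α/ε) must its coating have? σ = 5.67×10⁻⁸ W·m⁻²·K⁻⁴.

Balance: αS·A = εσ·2A·T⁴ ⇒ α/ε = 2σT⁴/S.
α/ε = 2·5.67×10⁻⁸·(334)⁴/1010 = 2·5.67×10⁻⁸·1.244×10¹⁰/1010.

α/ε ≈ 1.40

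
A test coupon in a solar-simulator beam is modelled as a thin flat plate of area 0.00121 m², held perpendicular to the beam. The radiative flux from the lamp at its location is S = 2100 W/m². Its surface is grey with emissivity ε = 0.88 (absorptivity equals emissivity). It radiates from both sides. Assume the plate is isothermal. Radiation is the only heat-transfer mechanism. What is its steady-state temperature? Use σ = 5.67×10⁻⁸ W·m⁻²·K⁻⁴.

T ≈ 369 K

At equilibrium, absorbed power = emitted power.
Absorbing cross-section = A = 0.001210 m²; emitting surface = 2A = 0.002420 m² (ratio 2).
εS·A_cross = εσ·A_surf·T⁴  ⇒  T⁴ = S/(2σ)   (ε cancels).
T⁴ = 2100/(2·5.67×10⁻⁸) = 1.852×10¹⁰ K⁴.
T = (1.852×10¹⁰)^(1/4).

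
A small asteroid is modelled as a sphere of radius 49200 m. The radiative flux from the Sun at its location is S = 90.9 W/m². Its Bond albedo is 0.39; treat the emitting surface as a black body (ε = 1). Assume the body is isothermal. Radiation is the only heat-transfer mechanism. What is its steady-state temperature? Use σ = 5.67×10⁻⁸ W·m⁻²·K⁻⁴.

T ≈ 125 K

At equilibrium, absorbed power = emitted power.
Absorbing cross-section = πr² = 7.605×10⁹ m²; emitting surface = 4πr² = 3.042×10¹⁰ m² (ratio 4).
(1−a)S·A_cross = εσ·A_surf·T⁴  ⇒  T⁴ = (1−a)S/(4σ).
T⁴ = 0.610·90.9/(4·5.67×10⁻⁸) = 2.445×10⁸ K⁴.
T = (2.445×10⁸)^(1/4).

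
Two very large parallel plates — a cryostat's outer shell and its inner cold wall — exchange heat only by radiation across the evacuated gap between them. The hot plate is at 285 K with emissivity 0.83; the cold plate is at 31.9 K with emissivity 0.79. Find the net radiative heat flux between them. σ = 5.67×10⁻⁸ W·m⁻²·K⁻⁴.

q ≈ 254 W/m²

For two infinite grey parallel plates, q = σ(T₁⁴ − T₂⁴)/(1/ε₁ + 1/ε₂ − 1).
T₁⁴ − T₂⁴ = 6.598×10⁹ − 1.036×10⁶ = 6.596×10⁹ K⁴.
1/ε₁ + 1/ε₂ − 1 = 1.205 + 1.266 − 1 = 1.471.
q = 5.67×10⁻⁸ × 6.596×10⁹ / 1.471.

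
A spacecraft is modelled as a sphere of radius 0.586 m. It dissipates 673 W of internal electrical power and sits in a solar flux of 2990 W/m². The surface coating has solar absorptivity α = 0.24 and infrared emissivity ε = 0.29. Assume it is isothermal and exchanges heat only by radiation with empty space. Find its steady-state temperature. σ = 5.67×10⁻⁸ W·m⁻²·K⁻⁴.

At steady state, absorbed solar power + internal power = radiated power.
Absorbed: α·S·A_cross = 0.24·2990·1.079 = 774.2 W (cross-section πr²).
Total input = 774.2 + 673 = 1447 W.
Radiated: εσ·A_surf·T⁴ with A_surf = 4πr² = 4.315 m².
T⁴ = 1447/(0.29·5.67×10⁻⁸·4.315) = 2.040×10¹⁰ K⁴.

T ≈ 378 K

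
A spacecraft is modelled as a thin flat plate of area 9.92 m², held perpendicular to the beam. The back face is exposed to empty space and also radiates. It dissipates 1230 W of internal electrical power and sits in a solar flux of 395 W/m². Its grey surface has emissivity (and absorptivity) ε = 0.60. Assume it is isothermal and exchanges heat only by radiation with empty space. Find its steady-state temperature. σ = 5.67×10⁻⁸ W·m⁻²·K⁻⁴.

At steady state, absorbed solar power + internal power = radiated power.
Absorbed: α·S·A_cross = 0.60·395·9.920 = 2351 W (cross-section A).
Total input = 2351 + 1230 = 3581 W.
Radiated: εσ·A_surf·T⁴ with A_surf = 2A = 19.84 m².
T⁴ = 3581/(0.60·5.67×10⁻⁸·19.84) = 5.306×10⁹ K⁴.

T ≈ 270 K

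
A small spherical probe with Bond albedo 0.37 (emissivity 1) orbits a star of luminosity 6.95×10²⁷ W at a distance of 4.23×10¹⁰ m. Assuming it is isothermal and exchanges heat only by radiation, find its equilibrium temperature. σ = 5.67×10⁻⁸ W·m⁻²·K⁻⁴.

T ≈ 963 K

First find the stellar flux at distance d: S = L/(4πd²) = 6.95×10²⁷/(4π·(4.23×10¹⁰)²) = 3.091×10⁵ W/m².
For an isothermal sphere, absorbed (1−a)S·πr² = emitted σ·4πr²·T⁴, so T⁴ = (1−a)S/(4σ).
T⁴ = 0.630·3.091×10⁵/(4·5.67×10⁻⁸) = 8.586×10¹¹ K⁴.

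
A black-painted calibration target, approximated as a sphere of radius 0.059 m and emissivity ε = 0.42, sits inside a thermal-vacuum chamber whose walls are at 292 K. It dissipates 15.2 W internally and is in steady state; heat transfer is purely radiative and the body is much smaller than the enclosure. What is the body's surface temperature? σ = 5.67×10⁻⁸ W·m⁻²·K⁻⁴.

For a small grey body in a large enclosure, net radiated power = εσA(T⁴ − T_w⁴).
Steady state: P = εσA(T⁴ − T_w⁴) with A = 4πr² = 0.04374 m².
T⁴ = P/(εσA) + T_w⁴ = 15.2/(0.42·5.67×10⁻⁸·0.04374) + (292)⁴
    = 1.459×10¹⁰ + 7.270×10⁹ = 2.186×10¹⁰ K⁴.

T ≈ 385 K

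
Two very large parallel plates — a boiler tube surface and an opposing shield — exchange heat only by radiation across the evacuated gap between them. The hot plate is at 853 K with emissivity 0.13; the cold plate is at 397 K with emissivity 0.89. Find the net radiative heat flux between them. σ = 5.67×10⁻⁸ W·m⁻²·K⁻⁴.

q ≈ 3660 W/m²

For two infinite grey parallel plates, q = σ(T₁⁴ − T₂⁴)/(1/ε₁ + 1/ε₂ − 1).
T₁⁴ − T₂⁴ = 5.294×10¹¹ − 2.484×10¹⁰ = 5.046×10¹¹ K⁴.
1/ε₁ + 1/ε₂ − 1 = 7.692 + 1.124 − 1 = 7.816.
q = 5.67×10⁻⁸ × 5.046×10¹¹ / 7.816.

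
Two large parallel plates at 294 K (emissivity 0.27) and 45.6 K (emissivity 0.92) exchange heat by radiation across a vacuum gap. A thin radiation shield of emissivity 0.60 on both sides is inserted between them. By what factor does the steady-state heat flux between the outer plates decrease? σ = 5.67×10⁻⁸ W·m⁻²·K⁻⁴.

factor ≈ 1.62

Without shield: q₀ = σΔ(T⁴)/(1/ε₁+1/ε₂−1) with denominator 3.791.
With shield the two gaps are in series; the resistances add: (1/ε₁+1/ε_s−1)+(1/ε_s+1/ε₂−1) = 4.370+1.754 = 6.124.
Heat-flux ratio q₀/q = 6.124/3.791.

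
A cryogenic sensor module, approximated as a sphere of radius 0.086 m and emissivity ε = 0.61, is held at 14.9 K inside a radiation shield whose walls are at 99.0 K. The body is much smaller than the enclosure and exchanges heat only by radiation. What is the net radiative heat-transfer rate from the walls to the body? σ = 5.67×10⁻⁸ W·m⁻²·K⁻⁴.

P_net ≈ 0.309 W

For a small grey body in a large enclosure: P_net = εσA(T_body⁴ − T_wall⁴).
A = 4πr² = 0.09294 m²; T_body⁴ − T_wall⁴ = 49290 − 9.606×10⁷ = -9.601×10⁷ K⁴.
|P_net| = 0.61·5.67×10⁻⁸·0.09294·9.601×10⁷.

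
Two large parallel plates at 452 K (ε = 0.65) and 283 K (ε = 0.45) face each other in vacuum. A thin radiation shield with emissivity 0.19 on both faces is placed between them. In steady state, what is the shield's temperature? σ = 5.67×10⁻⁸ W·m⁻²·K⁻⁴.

T_s ≈ 398 K

In steady state the net flux on the hot side equals that on the cold side.
σ(T₁⁴−T_s⁴)/D₁ = σ(T_s⁴−T₂⁴)/D₂, with D₁ = 1/ε₁+1/ε_s−1 = 5.802, D₂ = 1/ε_s+1/ε₂−1 = 6.485.
Solve for T_s⁴: T_s⁴ = (D₂·T₁⁴ + D₁·T₂⁴)/(D₁+D₂) = 2.506×10¹⁰ K⁴.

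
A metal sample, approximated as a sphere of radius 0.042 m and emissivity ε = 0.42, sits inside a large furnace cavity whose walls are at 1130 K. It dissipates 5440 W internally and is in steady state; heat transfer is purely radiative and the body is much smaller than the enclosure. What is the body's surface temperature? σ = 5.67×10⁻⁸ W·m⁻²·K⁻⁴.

T ≈ 1860 K

For a small grey body in a large enclosure, net radiated power = εσA(T⁴ − T_w⁴).
Steady state: P = εσA(T⁴ − T_w⁴) with A = 4πr² = 0.02217 m².
T⁴ = P/(εσA) + T_w⁴ = 5440/(0.42·5.67×10⁻⁸·0.02217) + (1130)⁴
    = 1.031×10¹³ + 1.630×10¹² = 1.194×10¹³ K⁴.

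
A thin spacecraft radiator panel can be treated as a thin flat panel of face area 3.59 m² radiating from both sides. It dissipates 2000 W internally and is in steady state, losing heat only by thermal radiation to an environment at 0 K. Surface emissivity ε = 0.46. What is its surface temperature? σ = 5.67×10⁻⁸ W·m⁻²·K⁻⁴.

T ≈ 321 K

Steady state: internal power = radiated power, P = εσA T⁴.
Radiating area A = 2·3.59 = 7.180 m².
T⁴ = P/(εσA) = 2000/(0.46·5.67×10⁻⁸·7.180) = 1.068×10¹⁰ K⁴.
T = (1.068×10¹⁰)^(1/4).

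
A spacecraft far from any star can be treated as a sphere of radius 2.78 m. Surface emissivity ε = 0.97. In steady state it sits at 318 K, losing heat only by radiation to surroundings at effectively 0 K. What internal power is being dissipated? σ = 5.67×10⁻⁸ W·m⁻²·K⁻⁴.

P ≈ 54600 W

Steady state: P = εσA T⁴.
A = 4πr² = 97.12 m²; T⁴ = (318)⁴ = 1.023×10¹⁰ K⁴.
P = 0.97 × 5.67×10⁻⁸ × 97.12 × 1.023×10¹⁰.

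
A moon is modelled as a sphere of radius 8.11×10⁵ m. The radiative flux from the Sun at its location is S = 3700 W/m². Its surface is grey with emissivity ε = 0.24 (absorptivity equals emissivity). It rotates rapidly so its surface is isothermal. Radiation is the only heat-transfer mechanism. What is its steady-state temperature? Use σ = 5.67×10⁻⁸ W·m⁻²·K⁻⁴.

T ≈ 357 K

At equilibrium, absorbed power = emitted power.
Absorbing cross-section = πr² = 2.066×10¹² m²; emitting surface = 4πr² = 8.265×10¹² m² (ratio 4).
εS·A_cross = εσ·A_surf·T⁴  ⇒  T⁴ = S/(4σ)   (ε cancels).
T⁴ = 3700/(4·5.67×10⁻⁸) = 1.631×10¹⁰ K⁴.
T = (1.631×10¹⁰)^(1/4).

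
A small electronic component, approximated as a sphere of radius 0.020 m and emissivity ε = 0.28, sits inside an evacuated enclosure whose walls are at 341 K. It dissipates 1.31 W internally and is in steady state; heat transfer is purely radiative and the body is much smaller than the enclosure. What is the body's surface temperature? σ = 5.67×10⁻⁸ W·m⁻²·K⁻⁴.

T ≈ 416 K

For a small grey body in a large enclosure, net radiated power = εσA(T⁴ − T_w⁴).
Steady state: P = εσA(T⁴ − T_w⁴) with A = 4πr² = 0.005027 m².
T⁴ = P/(εσA) + T_w⁴ = 1.31/(0.28·5.67×10⁻⁸·0.005027) + (341)⁴
    = 1.642×10¹⁰ + 1.352×10¹⁰ = 2.994×10¹⁰ K⁴.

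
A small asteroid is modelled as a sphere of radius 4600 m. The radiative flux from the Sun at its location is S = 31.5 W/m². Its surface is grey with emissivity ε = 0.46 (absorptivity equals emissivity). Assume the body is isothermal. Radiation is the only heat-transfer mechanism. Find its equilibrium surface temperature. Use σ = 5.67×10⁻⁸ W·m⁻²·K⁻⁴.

At equilibrium, absorbed power = emitted power.
Absorbing cross-section = πr² = 6.648×10⁷ m²; emitting surface = 4πr² = 2.659×10⁸ m² (ratio 4).
εS·A_cross = εσ·A_surf·T⁴  ⇒  T⁴ = S/(4σ)   (ε cancels).
T⁴ = 31.5/(4·5.67×10⁻⁸) = 1.389×10⁸ K⁴.
T = (1.389×10⁸)^(1/4).

T ≈ 109 K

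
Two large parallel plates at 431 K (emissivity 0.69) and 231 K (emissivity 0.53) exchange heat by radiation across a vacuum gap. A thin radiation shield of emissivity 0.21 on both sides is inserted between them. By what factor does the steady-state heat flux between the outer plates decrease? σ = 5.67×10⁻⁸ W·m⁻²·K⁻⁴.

factor ≈ 4.65

Without shield: q₀ = σΔ(T⁴)/(1/ε₁+1/ε₂−1) with denominator 2.336.
With shield the two gaps are in series; the resistances add: (1/ε₁+1/ε_s−1)+(1/ε_s+1/ε₂−1) = 5.211+5.649 = 10.86.
Heat-flux ratio q₀/q = 10.86/2.336.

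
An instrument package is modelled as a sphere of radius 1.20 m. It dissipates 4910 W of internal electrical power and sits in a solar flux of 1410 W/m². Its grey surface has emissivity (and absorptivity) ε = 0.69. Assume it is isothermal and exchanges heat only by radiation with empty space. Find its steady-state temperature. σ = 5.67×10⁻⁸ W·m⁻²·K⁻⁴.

At steady state, absorbed solar power + internal power = radiated power.
Absorbed: α·S·A_cross = 0.69·1410·4.524 = 4401 W (cross-section πr²).
Total input = 4401 + 4910 = 9311 W.
Radiated: εσ·A_surf·T⁴ with A_surf = 4πr² = 18.10 m².
T⁴ = 9311/(0.69·5.67×10⁻⁸·18.10) = 1.315×10¹⁰ K⁴.

T ≈ 339 K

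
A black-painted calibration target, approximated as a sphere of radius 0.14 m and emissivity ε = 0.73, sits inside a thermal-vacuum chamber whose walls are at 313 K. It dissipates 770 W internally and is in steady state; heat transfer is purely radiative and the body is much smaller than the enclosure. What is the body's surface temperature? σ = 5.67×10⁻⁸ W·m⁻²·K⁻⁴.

For a small grey body in a large enclosure, net radiated power = εσA(T⁴ − T_w⁴).
Steady state: P = εσA(T⁴ − T_w⁴) with A = 4πr² = 0.2463 m².
T⁴ = P/(εσA) + T_w⁴ = 770/(0.73·5.67×10⁻⁸·0.2463) + (313)⁴
    = 7.553×10¹⁰ + 9.598×10⁹ = 8.513×10¹⁰ K⁴.

T ≈ 540 K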